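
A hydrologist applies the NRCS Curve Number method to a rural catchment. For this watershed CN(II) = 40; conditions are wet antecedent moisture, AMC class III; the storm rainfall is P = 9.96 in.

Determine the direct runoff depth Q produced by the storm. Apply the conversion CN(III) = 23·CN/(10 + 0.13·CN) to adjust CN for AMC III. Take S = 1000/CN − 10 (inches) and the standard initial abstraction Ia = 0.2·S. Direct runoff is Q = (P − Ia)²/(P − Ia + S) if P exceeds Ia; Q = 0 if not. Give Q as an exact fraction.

CN(III) from CN(II)=40: (23·40)/(10 + 0.13·40) = 1150/19 ≈ 60.526
Retention S: 1000/CN − 10 with CN=60.526 → S = 150/23 ≈ 6.522 in
Initial abstraction Ia = S/5 = (150/23)/5 = 30/23 ≈ 1.304 in
P − Ia = 9.960 − 1.304 = 4977/575 ≈ 8.656 in (> 0, runoff occurs)
Q = (4977/575)²/((4977/575) + 150/23) = (24770529/330625)/(8727/575) = 8256843/1672675 in ≈ 4.936 in

Q = 8256843/1672675 in ≈ 4.936 in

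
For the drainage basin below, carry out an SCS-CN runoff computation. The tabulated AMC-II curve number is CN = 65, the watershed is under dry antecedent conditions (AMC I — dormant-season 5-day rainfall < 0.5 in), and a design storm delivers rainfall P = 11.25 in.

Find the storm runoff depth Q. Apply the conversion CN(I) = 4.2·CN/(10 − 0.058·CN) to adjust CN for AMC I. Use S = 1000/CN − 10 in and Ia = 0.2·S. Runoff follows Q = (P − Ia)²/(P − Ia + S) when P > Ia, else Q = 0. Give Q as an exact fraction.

Adjust CN=65 to AMC I: 4.2·65/(10 − 0.058·65) → 273 ÷ (623/100) = 3900/89 ≈ 43.820
S = 1000/(3900/89) − 10 = 500/39 in ≈ 12.821 in
Ia = 0.2S: 0.2·12.821 = 2.564 in (exactly 100/39)
Since P=11.250 > Ia=2.564: effective rainfall P−Ia = 1355/156 in
Q = (1355/156)²/((1355/156) + 500/39) = (1836025/24336)/(3355/156) = 367205/104676 in ≈ 3.508 in

Q = 367205/104676 in ≈ 3.508 in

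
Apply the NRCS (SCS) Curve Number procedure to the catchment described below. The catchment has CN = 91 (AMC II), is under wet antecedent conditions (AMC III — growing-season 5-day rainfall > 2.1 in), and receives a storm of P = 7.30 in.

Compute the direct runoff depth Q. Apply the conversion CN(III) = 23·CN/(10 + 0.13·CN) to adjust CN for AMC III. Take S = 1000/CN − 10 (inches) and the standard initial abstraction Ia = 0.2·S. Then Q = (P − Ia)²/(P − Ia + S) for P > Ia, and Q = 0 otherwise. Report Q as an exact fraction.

Wet (AMC III): CN(III) = 23·91/(10 + 0.13·91) = 2093/(2183/100) = 209300/2183 ≈ 95.877
Retention S: 1000/CN − 10 with CN=95.877 → S = 900/2093 ≈ 0.430 in
Ia = 0.2S: 0.2·0.430 = 0.086 in (exactly 180/2093)
Since P=7.300 > Ia=0.086: effective rainfall P−Ia = 150989/20930 in
Q: (150989/20930)² ÷ (159989/20930) = 22797678121/3348569770 in (≈ 6.808 in)

Q = 22797678121/3348569770 in ≈ 6.808 in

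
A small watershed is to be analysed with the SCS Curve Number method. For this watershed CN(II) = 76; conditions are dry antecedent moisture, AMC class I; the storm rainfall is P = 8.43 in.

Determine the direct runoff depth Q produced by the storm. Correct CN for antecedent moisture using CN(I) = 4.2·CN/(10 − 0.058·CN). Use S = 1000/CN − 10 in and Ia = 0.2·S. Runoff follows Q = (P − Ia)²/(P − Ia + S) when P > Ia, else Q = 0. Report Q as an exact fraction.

Dry (AMC I): CN(I) = 4.2·76/(10 − 0.058·76) = (1596/5)/(699/125) = 13300/233 ≈ 57.082
Max retention: S = 1000/(13300/233) − 10 = 1000/133 in (≈ 7.519 in)
Initial abstraction Ia = S/5 = (1000/133)/5 = 200/133 ≈ 1.504 in
Excess rainfall: 8.430 − 1.504 = 6.926 in; P > Ia so Q > 0
Runoff Q = (P−Ia)²/(P−Ia+S) = (6.926)²/(6.926+7.519) = 8485910161/2555182700 ≈ 3.321 in

Q = 8485910161/2555182700 in ≈ 3.321 in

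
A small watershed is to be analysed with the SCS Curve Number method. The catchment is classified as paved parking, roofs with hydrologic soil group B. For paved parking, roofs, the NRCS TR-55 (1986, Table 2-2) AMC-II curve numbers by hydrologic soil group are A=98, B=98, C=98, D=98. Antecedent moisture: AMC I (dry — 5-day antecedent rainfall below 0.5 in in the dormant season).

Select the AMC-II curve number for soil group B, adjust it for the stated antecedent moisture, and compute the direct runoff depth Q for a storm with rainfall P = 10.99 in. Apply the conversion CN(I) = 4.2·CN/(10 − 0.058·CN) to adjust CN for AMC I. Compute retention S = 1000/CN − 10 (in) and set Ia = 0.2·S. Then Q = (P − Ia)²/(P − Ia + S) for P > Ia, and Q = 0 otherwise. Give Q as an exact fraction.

Q = 1256351798641/120482625900 in ≈ 10.428 in

NRCS table: paved parking, roofs, soil group B → CN(II) = 98
Adjust CN=98 to AMC I: 4.2·98/(10 − 0.058·98) → (2058/5) ÷ (1079/250) = 102900/1079 ≈ 95.366
Retention S: 1000/CN − 10 with CN=95.366 → S = 500/1029 ≈ 0.486 in
Initial abstraction Ia = S/5 = (500/1029)/5 = 100/1029 ≈ 0.097 in
Since P=10.990 > Ia=0.097: effective rainfall P−Ia = 1120871/102900 in
Q = (1120871/102900)²/((1120871/102900) + 500/1029) = (1256351798641/10588410000)/(1170871/102900) = 1256351798641/120482625900 in ≈ 10.428 in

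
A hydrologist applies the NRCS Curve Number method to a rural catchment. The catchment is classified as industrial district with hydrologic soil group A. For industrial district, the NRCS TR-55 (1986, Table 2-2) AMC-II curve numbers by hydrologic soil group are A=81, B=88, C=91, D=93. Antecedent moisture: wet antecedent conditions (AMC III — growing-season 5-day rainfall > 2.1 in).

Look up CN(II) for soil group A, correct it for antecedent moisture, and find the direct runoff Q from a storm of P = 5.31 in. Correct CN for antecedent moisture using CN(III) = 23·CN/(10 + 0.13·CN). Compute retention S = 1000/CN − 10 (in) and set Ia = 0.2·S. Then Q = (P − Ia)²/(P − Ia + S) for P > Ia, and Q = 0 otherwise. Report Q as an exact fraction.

NRCS table: industrial district, soil group A → CN(II) = 81
Wet (AMC III): CN(III) = 23·81/(10 + 0.13·81) = 1863/(2053/100) = 186300/2053 ≈ 90.745
Max retention: S = 1000/(186300/2053) − 10 = 1900/1863 in (≈ 1.020 in)
Ia = 0.2S: 0.2·1.020 = 0.204 in (exactly 380/1863)
P − Ia = 5.310 − 0.204 = 951253/186300 ≈ 5.106 in (> 0, runoff occurs)
Q = (951253/186300)²/((951253/186300) + 1900/1863) = (904882270009/34707690000)/(1141253/186300) = 904882270009/212615433900 in ≈ 4.256 in

Q = 904882270009/212615433900 in ≈ 4.256 in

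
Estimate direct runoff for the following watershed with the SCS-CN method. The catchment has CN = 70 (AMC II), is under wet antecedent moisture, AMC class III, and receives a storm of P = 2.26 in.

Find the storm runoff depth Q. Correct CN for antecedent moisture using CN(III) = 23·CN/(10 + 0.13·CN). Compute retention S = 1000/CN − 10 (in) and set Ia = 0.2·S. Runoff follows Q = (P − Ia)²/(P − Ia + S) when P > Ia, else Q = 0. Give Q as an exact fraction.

Wet (AMC III): CN(III) = 23·70/(10 + 0.13·70) = 1610/(191/10) = 16100/191 ≈ 84.293
Max retention: S = 1000/(16100/191) − 10 = 300/161 in (≈ 1.863 in)
Initial abstraction Ia = S/5 = (300/161)/5 = 60/161 ≈ 0.373 in
Since P=2.260 > Ia=0.373: effective rainfall P−Ia = 15193/8050 in
Q: (15193/8050)² ÷ (30193/8050) = 230827249/243053650 in (≈ 0.950 in)

Q = 230827249/243053650 in ≈ 0.950 in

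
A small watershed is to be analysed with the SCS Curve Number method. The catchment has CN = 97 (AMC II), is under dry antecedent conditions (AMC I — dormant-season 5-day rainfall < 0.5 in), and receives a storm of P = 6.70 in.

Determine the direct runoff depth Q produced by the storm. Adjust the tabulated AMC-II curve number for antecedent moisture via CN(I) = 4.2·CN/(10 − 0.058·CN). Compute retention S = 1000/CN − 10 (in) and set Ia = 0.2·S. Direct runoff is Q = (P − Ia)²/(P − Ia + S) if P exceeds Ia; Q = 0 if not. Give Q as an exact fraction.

CN(I) from CN(II)=97: (4.2·97)/(10 − 0.058·97) = 67900/729 ≈ 93.141
Retention S: 1000/CN − 10 with CN=93.141 → S = 500/679 ≈ 0.736 in
Ia = 0.2S: 0.2·0.736 = 0.147 in (exactly 100/679)
P − Ia = 6.700 − 0.147 = 44493/6790 ≈ 6.553 in (> 0, runoff occurs)
Q: (44493/6790)² ÷ (49493/6790) = 1979627049/336057470 in (≈ 5.891 in)

Q = 1979627049/336057470 in ≈ 5.891 in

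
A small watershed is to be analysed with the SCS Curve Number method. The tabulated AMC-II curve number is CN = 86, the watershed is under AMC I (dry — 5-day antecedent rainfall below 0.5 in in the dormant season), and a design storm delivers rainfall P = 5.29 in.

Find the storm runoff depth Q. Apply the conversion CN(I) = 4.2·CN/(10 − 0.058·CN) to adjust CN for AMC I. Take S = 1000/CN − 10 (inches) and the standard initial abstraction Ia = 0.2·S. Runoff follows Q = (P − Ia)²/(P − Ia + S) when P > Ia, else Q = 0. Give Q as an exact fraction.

Q = 3392014081/1396308900 in ≈ 2.429 in

Dry (AMC I): CN(I) = 4.2·86/(10 − 0.058·86) = (1806/5)/(1253/250) = 12900/179 ≈ 72.067
S = 1000/(12900/179) − 10 = 500/129 in ≈ 3.876 in
Ia = 0.2S: 0.2·3.876 = 0.775 in (exactly 100/129)
P − Ia = 5.290 − 0.775 = 58241/12900 ≈ 4.515 in (> 0, runoff occurs)
Runoff Q = (P−Ia)²/(P−Ia+S) = (4.515)²/(4.515+3.876) = 3392014081/1396308900 ≈ 2.429 in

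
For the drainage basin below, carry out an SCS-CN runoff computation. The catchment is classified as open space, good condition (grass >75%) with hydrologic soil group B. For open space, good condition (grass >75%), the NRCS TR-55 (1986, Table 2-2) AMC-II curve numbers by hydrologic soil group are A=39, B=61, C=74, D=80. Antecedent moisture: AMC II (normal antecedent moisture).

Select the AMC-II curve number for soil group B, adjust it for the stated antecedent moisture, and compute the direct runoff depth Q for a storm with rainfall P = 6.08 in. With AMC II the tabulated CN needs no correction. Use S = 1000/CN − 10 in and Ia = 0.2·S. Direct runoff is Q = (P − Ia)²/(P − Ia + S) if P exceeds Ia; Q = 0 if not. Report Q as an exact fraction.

Q = 13402921/6508700 in ≈ 2.059 in

NRCS table: open space, good condition (grass >75%), soil group B → CN(II) = 61
Average conditions: CN = 61 (no AMC adjustment).
S = 1000/61 − 10 = 390/61 in ≈ 6.393 in
Ia = 0.2·(390/61) = 78/61 in ≈ 1.279 in
Since P=6.080 > Ia=1.279: effective rainfall P−Ia = 7322/1525 in
Q = (7322/1525)²/((7322/1525) + 390/61) = (53611684/2325625)/(17072/1525) = 13402921/6508700 in ≈ 2.059 in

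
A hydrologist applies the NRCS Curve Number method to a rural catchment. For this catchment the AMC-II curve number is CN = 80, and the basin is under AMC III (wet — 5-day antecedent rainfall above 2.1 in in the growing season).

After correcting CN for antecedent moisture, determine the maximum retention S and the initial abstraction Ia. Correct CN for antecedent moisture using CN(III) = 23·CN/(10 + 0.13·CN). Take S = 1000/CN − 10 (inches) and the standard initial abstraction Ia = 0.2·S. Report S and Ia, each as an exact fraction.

CN(III) from CN(II)=80: (23·80)/(10 + 0.13·80) = 4600/51 ≈ 90.196
Retention S: 1000/CN − 10 with CN=90.196 → S = 25/23 ≈ 1.087 in
Ia = 0.2·(25/23) = 5/23 in ≈ 0.217 in

S = 25/23 in ≈ 1.087 in; Ia = 5/23 in ≈ 0.217 in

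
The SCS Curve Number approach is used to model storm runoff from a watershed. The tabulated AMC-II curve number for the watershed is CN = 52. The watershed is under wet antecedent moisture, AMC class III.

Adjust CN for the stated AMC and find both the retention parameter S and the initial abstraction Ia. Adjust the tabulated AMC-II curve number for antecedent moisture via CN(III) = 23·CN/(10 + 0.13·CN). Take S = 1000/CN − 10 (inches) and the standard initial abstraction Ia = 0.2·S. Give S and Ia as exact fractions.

CN(III) from CN(II)=52: (23·52)/(10 + 0.13·52) = 29900/419 ≈ 71.360
Max retention: S = 1000/(29900/419) − 10 = 1200/299 in (≈ 4.013 in)
Ia = 0.2·(1200/299) = 240/299 in ≈ 0.803 in

S = 1200/299 in ≈ 4.013 in; Ia = 240/299 in ≈ 0.803 in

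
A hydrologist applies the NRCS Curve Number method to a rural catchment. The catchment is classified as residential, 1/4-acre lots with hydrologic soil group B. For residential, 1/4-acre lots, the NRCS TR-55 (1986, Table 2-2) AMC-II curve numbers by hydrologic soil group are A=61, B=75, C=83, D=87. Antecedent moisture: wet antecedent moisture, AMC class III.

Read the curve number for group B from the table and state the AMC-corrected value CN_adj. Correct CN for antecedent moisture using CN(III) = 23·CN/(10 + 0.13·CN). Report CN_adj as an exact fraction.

NRCS table: residential, 1/4-acre lots, soil group B → CN(II) = 75
Adjust CN=75 to AMC III: 23·75/(10 + 0.13·75) → 1725 ÷ (79/4) = 6900/79 ≈ 87.342

CN_adj = 6900/79 ≈ 87.342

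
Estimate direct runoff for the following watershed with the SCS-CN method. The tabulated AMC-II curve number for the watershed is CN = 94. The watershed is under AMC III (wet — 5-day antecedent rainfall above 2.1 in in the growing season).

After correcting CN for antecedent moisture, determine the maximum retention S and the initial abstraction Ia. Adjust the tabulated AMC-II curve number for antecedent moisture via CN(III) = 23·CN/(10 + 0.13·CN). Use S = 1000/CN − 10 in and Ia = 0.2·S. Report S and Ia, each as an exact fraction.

Wet (AMC III): CN(III) = 23·94/(10 + 0.13·94) = 2162/(1111/50) = 108100/1111 ≈ 97.300
S = 1000/(108100/1111) − 10 = 300/1081 in ≈ 0.278 in
Ia = 0.2S: 0.2·0.278 = 0.056 in (exactly 60/1081)

S = 300/1081 in ≈ 0.278 in; Ia = 60/1081 in ≈ 0.056 in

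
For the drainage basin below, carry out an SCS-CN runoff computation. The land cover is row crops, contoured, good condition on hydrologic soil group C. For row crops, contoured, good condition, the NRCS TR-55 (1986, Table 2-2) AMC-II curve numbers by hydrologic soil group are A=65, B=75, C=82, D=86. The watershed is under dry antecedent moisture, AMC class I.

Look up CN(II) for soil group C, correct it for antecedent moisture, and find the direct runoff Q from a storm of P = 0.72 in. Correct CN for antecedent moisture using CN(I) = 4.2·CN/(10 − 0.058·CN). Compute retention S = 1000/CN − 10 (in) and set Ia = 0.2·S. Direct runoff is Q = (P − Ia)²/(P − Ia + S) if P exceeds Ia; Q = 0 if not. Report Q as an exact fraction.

NRCS table: row crops, contoured, good condition, soil group C → CN(II) = 82
Adjust CN=82 to AMC I: 4.2·82/(10 − 0.058·82) → (1722/5) ÷ (1311/250) = 28700/437 ≈ 65.675
Retention S: 1000/CN − 10 with CN=65.675 → S = 1500/287 ≈ 5.226 in
Initial abstraction Ia = S/5 = (1500/287)/5 = 300/287 ≈ 1.045 in
P = 0.720 ≤ Ia = 1.045 in: entire storm abstracted, Q = 0.

Q = 0 in ≈ 0.000 in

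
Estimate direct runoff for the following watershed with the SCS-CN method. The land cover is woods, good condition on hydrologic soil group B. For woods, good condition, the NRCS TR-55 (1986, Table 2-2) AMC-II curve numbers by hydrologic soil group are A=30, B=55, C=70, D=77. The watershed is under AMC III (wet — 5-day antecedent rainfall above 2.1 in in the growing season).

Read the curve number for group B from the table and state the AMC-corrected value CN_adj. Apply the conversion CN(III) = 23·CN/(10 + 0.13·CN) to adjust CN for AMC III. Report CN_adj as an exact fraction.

NRCS table: woods, good condition, soil group B → CN(II) = 55
CN(III) from CN(II)=55: (23·55)/(10 + 0.13·55) = 25300/343 ≈ 73.761

CN_adj = 25300/343 ≈ 73.761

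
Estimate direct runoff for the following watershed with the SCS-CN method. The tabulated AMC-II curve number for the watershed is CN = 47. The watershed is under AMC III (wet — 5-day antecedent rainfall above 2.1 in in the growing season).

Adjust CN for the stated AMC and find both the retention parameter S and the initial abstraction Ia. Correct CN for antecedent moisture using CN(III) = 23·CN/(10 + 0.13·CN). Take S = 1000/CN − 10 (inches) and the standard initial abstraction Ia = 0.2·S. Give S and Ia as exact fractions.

S = 5300/1081 in ≈ 4.903 in; Ia = 1060/1081 in ≈ 0.981 in

Adjust CN=47 to AMC III: 23·47/(10 + 0.13·47) → 1081 ÷ (1611/100) = 108100/1611 ≈ 67.101
Retention S: 1000/CN − 10 with CN=67.101 → S = 5300/1081 ≈ 4.903 in
Ia = 0.2S: 0.2·4.903 = 0.981 in (exactly 1060/1081)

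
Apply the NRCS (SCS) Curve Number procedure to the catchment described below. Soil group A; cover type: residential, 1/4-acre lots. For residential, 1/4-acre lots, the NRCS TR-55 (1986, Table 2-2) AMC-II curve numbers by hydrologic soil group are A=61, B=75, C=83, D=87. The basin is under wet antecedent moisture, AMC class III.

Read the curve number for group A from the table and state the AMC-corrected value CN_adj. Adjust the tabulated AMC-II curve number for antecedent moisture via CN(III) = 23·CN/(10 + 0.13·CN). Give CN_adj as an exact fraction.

CN_adj = 140300/1793 ≈ 78.249

NRCS table: residential, 1/4-acre lots, soil group A → CN(II) = 61
CN(III) from CN(II)=61: (23·61)/(10 + 0.13·61) = 140300/1793 ≈ 78.249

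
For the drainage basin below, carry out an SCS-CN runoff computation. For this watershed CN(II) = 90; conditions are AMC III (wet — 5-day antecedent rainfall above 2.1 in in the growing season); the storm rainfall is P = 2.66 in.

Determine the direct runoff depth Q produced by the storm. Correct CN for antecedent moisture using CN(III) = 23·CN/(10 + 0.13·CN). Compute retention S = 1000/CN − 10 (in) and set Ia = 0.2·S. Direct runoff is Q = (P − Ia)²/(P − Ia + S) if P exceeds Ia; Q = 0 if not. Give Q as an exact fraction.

Wet (AMC III): CN(III) = 23·90/(10 + 0.13·90) = 2070/(217/10) = 20700/217 ≈ 95.392
Max retention: S = 1000/(20700/217) − 10 = 100/207 in (≈ 0.483 in)
Ia = 0.2S: 0.2·0.483 = 0.097 in (exactly 20/207)
Excess rainfall: 2.660 − 0.097 = 2.563 in; P > Ia so Q > 0
Runoff Q = (P−Ia)²/(P−Ia+S) = (2.563)²/(2.563+0.483) = 703893961/326345850 ≈ 2.157 in

Q = 703893961/326345850 in ≈ 2.157 in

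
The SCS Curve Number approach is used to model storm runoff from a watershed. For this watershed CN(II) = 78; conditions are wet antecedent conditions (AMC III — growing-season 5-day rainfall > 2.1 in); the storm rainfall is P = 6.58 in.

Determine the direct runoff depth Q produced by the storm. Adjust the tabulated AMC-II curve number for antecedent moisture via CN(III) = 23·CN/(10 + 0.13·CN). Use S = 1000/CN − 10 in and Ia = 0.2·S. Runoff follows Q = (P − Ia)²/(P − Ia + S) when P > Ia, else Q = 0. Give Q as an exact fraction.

CN(III) from CN(II)=78: (23·78)/(10 + 0.13·78) = 89700/1007 ≈ 89.076
Retention S: 1000/CN − 10 with CN=89.076 → S = 1100/897 ≈ 1.226 in
Initial abstraction Ia = S/5 = (1100/897)/5 = 220/897 ≈ 0.245 in
P − Ia = 6.580 − 0.245 = 284113/44850 ≈ 6.335 in (> 0, runoff occurs)
Q: (284113/44850)² ÷ (339113/44850) = 80720196769/15209218050 in (≈ 5.307 in)

Q = 80720196769/15209218050 in ≈ 5.307 in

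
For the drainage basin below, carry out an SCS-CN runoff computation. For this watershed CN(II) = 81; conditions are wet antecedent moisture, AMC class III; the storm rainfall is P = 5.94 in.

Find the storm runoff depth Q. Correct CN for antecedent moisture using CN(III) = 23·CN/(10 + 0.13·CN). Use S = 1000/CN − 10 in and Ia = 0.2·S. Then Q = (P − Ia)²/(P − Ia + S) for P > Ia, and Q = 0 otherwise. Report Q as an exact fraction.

Wet (AMC III): CN(III) = 23·81/(10 + 0.13·81) = 1863/(2053/100) = 186300/2053 ≈ 90.745
Max retention: S = 1000/(186300/2053) − 10 = 1900/1863 in (≈ 1.020 in)
Ia = 0.2S: 0.2·1.020 = 0.204 in (exactly 380/1863)
Excess rainfall: 5.940 − 0.204 = 5.736 in; P > Ia so Q > 0
Q: (534311/93150)² ÷ (629311/93150) = 285488244721/58620319650 in (≈ 4.870 in)

Q = 285488244721/58620319650 in ≈ 4.870 in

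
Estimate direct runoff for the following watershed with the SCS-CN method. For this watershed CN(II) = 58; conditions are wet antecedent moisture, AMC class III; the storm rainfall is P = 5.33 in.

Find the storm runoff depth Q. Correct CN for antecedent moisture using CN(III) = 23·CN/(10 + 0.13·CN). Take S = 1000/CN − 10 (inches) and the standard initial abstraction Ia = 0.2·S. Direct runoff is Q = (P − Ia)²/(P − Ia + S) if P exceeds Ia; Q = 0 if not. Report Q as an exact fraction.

Wet (AMC III): CN(III) = 23·58/(10 + 0.13·58) = 1334/(877/50) = 66700/877 ≈ 76.055
S = 1000/(66700/877) − 10 = 2100/667 in ≈ 3.148 in
Ia = 0.2S: 0.2·3.148 = 0.630 in (exactly 420/667)
Excess rainfall: 5.330 − 0.630 = 4.700 in; P > Ia so Q > 0
Q = (313511/66700)²/((313511/66700) + 2100/667) = (98289147121/4448890000)/(523511/66700) = 98289147121/34918183700 in ≈ 2.815 in

Q = 98289147121/34918183700 in ≈ 2.815 in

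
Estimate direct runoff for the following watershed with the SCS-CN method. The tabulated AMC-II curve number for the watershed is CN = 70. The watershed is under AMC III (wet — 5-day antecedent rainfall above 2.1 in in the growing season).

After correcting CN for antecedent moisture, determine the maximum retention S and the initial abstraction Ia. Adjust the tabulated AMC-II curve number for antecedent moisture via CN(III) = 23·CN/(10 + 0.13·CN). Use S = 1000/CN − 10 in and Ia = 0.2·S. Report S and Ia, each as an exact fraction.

CN(III) from CN(II)=70: (23·70)/(10 + 0.13·70) = 16100/191 ≈ 84.293
Retention S: 1000/CN − 10 with CN=84.293 → S = 300/161 ≈ 1.863 in
Ia = 0.2·(300/161) = 60/161 in ≈ 0.373 in

S = 300/161 in ≈ 1.863 in; Ia = 60/161 in ≈ 0.373 in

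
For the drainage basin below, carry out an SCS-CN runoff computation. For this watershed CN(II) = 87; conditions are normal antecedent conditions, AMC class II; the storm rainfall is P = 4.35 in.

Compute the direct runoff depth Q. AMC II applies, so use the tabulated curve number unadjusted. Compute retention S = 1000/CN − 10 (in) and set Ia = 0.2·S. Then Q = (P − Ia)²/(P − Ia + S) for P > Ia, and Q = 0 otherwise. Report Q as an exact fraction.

Q = 49688401/16789260 in ≈ 2.960 in

AMC II — tabulated CN = 87 applies directly.
Retention S: 1000/CN − 10 with CN=87.000 → S = 130/87 ≈ 1.494 in
Initial abstraction Ia = S/5 = (130/87)/5 = 26/87 ≈ 0.299 in
Excess rainfall: 4.350 − 0.299 = 4.051 in; P > Ia so Q > 0
Runoff Q = (P−Ia)²/(P−Ia+S) = (4.051)²/(4.051+1.494) = 49688401/16789260 ≈ 2.960 in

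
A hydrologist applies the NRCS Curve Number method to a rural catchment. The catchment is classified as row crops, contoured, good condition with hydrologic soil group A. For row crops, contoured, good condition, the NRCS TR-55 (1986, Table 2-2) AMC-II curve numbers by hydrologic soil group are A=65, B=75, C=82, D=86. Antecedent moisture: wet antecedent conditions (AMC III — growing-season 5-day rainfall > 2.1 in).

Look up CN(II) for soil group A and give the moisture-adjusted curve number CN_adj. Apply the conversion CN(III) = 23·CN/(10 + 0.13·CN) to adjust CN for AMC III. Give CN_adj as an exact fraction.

NRCS table: row crops, contoured, good condition, soil group A → CN(II) = 65
CN(III) from CN(II)=65: (23·65)/(10 + 0.13·65) = 29900/369 ≈ 81.030

CN_adj = 29900/369 ≈ 81.030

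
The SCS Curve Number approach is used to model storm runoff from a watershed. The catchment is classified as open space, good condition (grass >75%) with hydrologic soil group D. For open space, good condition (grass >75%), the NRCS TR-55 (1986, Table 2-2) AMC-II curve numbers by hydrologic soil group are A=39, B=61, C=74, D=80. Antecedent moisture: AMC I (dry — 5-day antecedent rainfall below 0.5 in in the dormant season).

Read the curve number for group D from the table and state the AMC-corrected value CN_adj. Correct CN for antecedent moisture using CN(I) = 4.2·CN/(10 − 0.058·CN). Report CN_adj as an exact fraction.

NRCS table: open space, good condition (grass >75%), soil group D → CN(II) = 80
Adjust CN=80 to AMC I: 4.2·80/(10 − 0.058·80) → 336 ÷ (134/25) = 4200/67 ≈ 62.687

CN_adj = 4200/67 ≈ 62.687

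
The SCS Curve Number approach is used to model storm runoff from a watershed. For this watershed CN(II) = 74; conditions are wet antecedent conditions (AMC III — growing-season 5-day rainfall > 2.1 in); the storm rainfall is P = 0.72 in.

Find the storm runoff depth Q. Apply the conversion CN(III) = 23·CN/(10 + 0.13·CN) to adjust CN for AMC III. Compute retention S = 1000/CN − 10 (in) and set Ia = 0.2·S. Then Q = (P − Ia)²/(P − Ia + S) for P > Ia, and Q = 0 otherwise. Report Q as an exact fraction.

CN(III) from CN(II)=74: (23·74)/(10 + 0.13·74) = 85100/981 ≈ 86.748
Retention S: 1000/CN − 10 with CN=86.748 → S = 1300/851 ≈ 1.528 in
Initial abstraction Ia = S/5 = (1300/851)/5 = 260/851 ≈ 0.306 in
P − Ia = 0.720 − 0.306 = 8818/21275 ≈ 0.414 in (> 0, runoff occurs)
Q = (8818/21275)²/((8818/21275) + 1300/851) = (77757124/452625625)/(41318/21275) = 38878562/439520225 in ≈ 0.088 in

Q = 38878562/439520225 in ≈ 0.088 in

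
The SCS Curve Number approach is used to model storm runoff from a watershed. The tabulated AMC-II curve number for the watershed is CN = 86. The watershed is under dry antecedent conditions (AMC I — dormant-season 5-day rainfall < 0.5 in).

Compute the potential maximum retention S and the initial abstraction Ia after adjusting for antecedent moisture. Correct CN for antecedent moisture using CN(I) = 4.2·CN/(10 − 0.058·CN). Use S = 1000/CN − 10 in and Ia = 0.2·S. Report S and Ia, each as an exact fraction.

CN(I) from CN(II)=86: (4.2·86)/(10 − 0.058·86) = 12900/179 ≈ 72.067
S = 1000/(12900/179) − 10 = 500/129 in ≈ 3.876 in
Ia = 0.2·(500/129) = 100/129 in ≈ 0.775 in

S = 500/129 in ≈ 3.876 in; Ia = 100/129 in ≈ 0.775 in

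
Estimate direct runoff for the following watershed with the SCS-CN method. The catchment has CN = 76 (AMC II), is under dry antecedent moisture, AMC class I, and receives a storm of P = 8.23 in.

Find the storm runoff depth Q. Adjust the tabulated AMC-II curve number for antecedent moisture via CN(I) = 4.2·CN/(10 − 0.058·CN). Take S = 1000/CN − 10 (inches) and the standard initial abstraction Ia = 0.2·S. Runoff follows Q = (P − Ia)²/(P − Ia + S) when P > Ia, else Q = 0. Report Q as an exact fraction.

Dry (AMC I): CN(I) = 4.2·76/(10 − 0.058·76) = (1596/5)/(699/125) = 13300/233 ≈ 57.082
Retention S: 1000/CN − 10 with CN=57.082 → S = 1000/133 ≈ 7.519 in
Ia = 0.2S: 0.2·7.519 = 1.504 in (exactly 200/133)
Since P=8.230 > Ia=1.504: effective rainfall P−Ia = 89459/13300 in
Runoff Q = (P−Ia)²/(P−Ia+S) = (6.726)²/(6.726+7.519) = 8002912681/2519804700 ≈ 3.176 in

Q = 8002912681/2519804700 in ≈ 3.176 in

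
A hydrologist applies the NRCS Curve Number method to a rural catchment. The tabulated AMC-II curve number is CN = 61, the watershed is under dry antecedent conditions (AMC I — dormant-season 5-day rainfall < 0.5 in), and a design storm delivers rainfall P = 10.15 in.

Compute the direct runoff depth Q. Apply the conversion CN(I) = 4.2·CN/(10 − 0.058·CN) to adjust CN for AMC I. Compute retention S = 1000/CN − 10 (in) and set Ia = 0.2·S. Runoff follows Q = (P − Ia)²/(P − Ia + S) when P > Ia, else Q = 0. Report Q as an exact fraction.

Q = 3682183761/1628415740 in ≈ 2.261 in

Dry (AMC I): CN(I) = 4.2·61/(10 − 0.058·61) = (1281/5)/(3231/500) = 42700/1077 ≈ 39.647
Retention S: 1000/CN − 10 with CN=39.647 → S = 6500/427 ≈ 15.222 in
Ia = 0.2·(6500/427) = 1300/427 in ≈ 3.044 in
Since P=10.150 > Ia=3.044: effective rainfall P−Ia = 60681/8540 in
Runoff Q = (P−Ia)²/(P−Ia+S) = (7.106)²/(7.106+15.222) = 3682183761/1628415740 ≈ 2.261 in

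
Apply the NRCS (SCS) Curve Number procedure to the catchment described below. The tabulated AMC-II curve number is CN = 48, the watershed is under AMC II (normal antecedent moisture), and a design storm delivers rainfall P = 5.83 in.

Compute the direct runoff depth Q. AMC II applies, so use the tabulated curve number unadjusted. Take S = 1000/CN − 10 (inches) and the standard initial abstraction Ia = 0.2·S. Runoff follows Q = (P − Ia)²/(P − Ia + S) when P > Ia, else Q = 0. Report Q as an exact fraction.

Q = 1207801/1304700 in ≈ 0.926 in

Average conditions: CN = 48 (no AMC adjustment).
Max retention: S = 1000/48 − 10 = 65/6 in (≈ 10.833 in)
Initial abstraction Ia = S/5 = (65/6)/5 = 13/6 ≈ 2.167 in
Excess rainfall: 5.830 − 2.167 = 3.663 in; P > Ia so Q > 0
Runoff Q = (P−Ia)²/(P−Ia+S) = (3.663)²/(3.663+10.833) = 1207801/1304700 ≈ 0.926 in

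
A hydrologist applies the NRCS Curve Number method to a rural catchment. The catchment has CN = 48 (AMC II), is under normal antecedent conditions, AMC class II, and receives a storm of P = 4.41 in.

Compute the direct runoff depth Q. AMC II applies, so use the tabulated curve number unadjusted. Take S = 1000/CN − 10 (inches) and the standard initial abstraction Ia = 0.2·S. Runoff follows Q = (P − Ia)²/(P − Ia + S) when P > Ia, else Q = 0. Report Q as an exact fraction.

Q = 452929/1176900 in ≈ 0.385 in

AMC II — tabulated CN = 48 applies directly.
Retention S: 1000/CN − 10 with CN=48.000 → S = 65/6 ≈ 10.833 in
Ia = 0.2S: 0.2·10.833 = 2.167 in (exactly 13/6)
Since P=4.410 > Ia=2.167: effective rainfall P−Ia = 673/300 in
Runoff Q = (P−Ia)²/(P−Ia+S) = (2.243)²/(2.243+10.833) = 452929/1176900 ≈ 0.385 in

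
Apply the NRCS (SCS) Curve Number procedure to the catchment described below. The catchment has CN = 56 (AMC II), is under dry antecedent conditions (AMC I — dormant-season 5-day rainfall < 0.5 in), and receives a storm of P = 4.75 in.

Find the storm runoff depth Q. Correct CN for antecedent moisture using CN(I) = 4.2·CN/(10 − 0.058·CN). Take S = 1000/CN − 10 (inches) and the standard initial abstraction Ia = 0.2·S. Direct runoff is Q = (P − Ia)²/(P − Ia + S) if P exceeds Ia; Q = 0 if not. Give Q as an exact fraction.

Q = 351649/6816684 in ≈ 0.052 in

Dry (AMC I): CN(I) = 4.2·56/(10 − 0.058·56) = (1176/5)/(844/125) = 7350/211 ≈ 34.834
Retention S: 1000/CN − 10 with CN=34.834 → S = 2750/147 ≈ 18.707 in
Ia = 0.2S: 0.2·18.707 = 3.741 in (exactly 550/147)
P − Ia = 4.750 − 3.741 = 593/588 ≈ 1.009 in (> 0, runoff occurs)
Q: (593/588)² ÷ (11593/588) = 351649/6816684 in (≈ 0.052 in)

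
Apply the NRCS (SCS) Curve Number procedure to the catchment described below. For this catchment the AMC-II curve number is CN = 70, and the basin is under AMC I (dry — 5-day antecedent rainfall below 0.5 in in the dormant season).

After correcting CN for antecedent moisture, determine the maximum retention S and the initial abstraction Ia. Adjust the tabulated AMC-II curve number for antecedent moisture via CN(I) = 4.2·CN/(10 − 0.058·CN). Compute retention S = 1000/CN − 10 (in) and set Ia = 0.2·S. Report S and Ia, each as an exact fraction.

S = 500/49 in ≈ 10.204 in; Ia = 100/49 in ≈ 2.041 in

Adjust CN=70 to AMC I: 4.2·70/(10 − 0.058·70) → 294 ÷ (297/50) = 4900/99 ≈ 49.495
S = 1000/(4900/99) − 10 = 500/49 in ≈ 10.204 in
Ia = 0.2·(500/49) = 100/49 in ≈ 2.041 in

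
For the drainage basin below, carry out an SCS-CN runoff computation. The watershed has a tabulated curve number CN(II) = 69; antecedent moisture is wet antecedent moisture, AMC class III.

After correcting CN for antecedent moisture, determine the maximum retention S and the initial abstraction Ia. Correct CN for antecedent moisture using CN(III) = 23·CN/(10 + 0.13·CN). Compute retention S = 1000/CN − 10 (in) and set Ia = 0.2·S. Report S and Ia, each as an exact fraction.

Wet (AMC III): CN(III) = 23·69/(10 + 0.13·69) = 1587/(1897/100) = 158700/1897 ≈ 83.658
Max retention: S = 1000/(158700/1897) − 10 = 3100/1587 in (≈ 1.953 in)
Ia = 0.2·(3100/1587) = 620/1587 in ≈ 0.391 in

S = 3100/1587 in ≈ 1.953 in; Ia = 620/1587 in ≈ 0.391 in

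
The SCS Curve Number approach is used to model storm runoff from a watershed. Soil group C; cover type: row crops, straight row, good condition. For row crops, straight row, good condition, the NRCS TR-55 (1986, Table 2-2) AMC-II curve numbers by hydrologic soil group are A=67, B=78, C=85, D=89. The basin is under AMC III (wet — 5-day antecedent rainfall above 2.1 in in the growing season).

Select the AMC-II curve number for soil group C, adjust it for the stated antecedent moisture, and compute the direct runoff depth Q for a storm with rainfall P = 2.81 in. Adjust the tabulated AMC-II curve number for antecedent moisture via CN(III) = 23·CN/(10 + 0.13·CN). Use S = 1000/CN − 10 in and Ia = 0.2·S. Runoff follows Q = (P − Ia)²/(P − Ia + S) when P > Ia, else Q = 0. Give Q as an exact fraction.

NRCS table: row crops, straight row, good condition, soil group C → CN(II) = 85
Wet (AMC III): CN(III) = 23·85/(10 + 0.13·85) = 1955/(421/20) = 39100/421 ≈ 92.874
Retention S: 1000/CN − 10 with CN=92.874 → S = 300/391 ≈ 0.767 in
Initial abstraction Ia = S/5 = (300/391)/5 = 60/391 ≈ 0.153 in
Since P=2.810 > Ia=0.153: effective rainfall P−Ia = 103871/39100 in
Q = (103871/39100)²/((103871/39100) + 300/391) = (10789184641/1528810000)/(133871/39100) = 10789184641/5234356100 in ≈ 2.061 in

Q = 10789184641/5234356100 in ≈ 2.061 in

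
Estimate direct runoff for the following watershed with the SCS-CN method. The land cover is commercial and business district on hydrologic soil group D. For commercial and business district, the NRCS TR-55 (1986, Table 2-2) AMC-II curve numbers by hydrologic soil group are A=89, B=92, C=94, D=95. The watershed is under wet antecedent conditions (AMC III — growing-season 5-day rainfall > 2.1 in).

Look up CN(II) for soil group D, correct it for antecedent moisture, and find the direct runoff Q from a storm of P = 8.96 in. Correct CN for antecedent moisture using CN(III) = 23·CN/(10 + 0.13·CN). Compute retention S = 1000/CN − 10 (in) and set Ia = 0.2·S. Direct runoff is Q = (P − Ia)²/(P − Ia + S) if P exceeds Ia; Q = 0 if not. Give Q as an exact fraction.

Q = 592776409/68204775 in ≈ 8.691 in

NRCS table: commercial and business district, soil group D → CN(II) = 95
CN(III) from CN(II)=95: (23·95)/(10 + 0.13·95) = 43700/447 ≈ 97.763
S = 1000/(43700/447) − 10 = 100/437 in ≈ 0.229 in
Initial abstraction Ia = S/5 = (100/437)/5 = 20/437 ≈ 0.046 in
Since P=8.960 > Ia=0.046: effective rainfall P−Ia = 97388/10925 in
Q = (97388/10925)²/((97388/10925) + 100/437) = (9484422544/119355625)/(99888/10925) = 592776409/68204775 in ≈ 8.691 in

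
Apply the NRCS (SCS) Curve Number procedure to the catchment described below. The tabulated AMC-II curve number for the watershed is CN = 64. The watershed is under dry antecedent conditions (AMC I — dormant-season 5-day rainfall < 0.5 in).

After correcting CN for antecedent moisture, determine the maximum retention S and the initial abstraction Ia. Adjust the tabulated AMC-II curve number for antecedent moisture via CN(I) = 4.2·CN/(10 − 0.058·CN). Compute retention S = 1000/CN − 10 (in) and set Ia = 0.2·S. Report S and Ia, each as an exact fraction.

Dry (AMC I): CN(I) = 4.2·64/(10 − 0.058·64) = (1344/5)/(786/125) = 5600/131 ≈ 42.748
Retention S: 1000/CN − 10 with CN=42.748 → S = 375/28 ≈ 13.393 in
Initial abstraction Ia = S/5 = (375/28)/5 = 75/28 ≈ 2.679 in

S = 375/28 in ≈ 13.393 in; Ia = 75/28 in ≈ 2.679 in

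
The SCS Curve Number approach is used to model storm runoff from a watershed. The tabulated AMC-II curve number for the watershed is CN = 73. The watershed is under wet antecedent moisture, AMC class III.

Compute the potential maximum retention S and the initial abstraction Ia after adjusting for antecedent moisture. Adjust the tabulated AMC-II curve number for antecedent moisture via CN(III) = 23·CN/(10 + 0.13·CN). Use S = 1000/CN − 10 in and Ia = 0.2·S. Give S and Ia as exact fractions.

Adjust CN=73 to AMC III: 23·73/(10 + 0.13·73) → 1679 ÷ (1949/100) = 167900/1949 ≈ 86.147
S = 1000/(167900/1949) − 10 = 2700/1679 in ≈ 1.608 in
Initial abstraction Ia = S/5 = (2700/1679)/5 = 540/1679 ≈ 0.322 in

S = 2700/1679 in ≈ 1.608 in; Ia = 540/1679 in ≈ 0.322 in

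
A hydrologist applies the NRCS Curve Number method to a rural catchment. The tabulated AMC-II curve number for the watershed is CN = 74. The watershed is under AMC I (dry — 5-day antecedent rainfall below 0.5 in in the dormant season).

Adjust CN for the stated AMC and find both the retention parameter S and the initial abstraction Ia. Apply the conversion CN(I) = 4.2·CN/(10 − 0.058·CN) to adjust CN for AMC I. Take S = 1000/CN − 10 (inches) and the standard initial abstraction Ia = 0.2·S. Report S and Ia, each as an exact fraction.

Adjust CN=74 to AMC I: 4.2·74/(10 − 0.058·74) → (1554/5) ÷ (1427/250) = 77700/1427 ≈ 54.450
Max retention: S = 1000/(77700/1427) − 10 = 6500/777 in (≈ 8.366 in)
Ia = 0.2·(6500/777) = 1300/777 in ≈ 1.673 in

S = 6500/777 in ≈ 8.366 in; Ia = 1300/777 in ≈ 1.673 in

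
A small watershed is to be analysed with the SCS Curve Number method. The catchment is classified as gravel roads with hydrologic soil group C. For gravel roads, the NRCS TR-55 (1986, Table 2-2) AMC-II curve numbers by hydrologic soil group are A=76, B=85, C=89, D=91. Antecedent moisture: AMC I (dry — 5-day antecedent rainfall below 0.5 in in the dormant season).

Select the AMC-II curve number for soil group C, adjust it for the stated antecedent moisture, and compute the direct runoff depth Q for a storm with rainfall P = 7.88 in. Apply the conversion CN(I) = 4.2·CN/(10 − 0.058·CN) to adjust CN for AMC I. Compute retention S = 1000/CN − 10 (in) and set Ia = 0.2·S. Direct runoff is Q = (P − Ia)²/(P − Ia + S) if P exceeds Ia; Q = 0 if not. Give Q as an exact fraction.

NRCS table: gravel roads, soil group C → CN(II) = 89
Adjust CN=89 to AMC I: 4.2·89/(10 − 0.058·89) → (1869/5) ÷ (2419/500) = 186900/2419 ≈ 77.263
S = 1000/(186900/2419) − 10 = 5500/1869 in ≈ 2.943 in
Ia = 0.2·(5500/1869) = 1100/1869 in ≈ 0.589 in
Since P=7.880 > Ia=0.589: effective rainfall P−Ia = 340693/46725 in
Q = (340693/46725)²/((340693/46725) + 5500/1869) = (116071720249/2183225625)/(478193/46725) = 116071720249/22343567925 in ≈ 5.195 in

Q = 116071720249/22343567925 in ≈ 5.195 in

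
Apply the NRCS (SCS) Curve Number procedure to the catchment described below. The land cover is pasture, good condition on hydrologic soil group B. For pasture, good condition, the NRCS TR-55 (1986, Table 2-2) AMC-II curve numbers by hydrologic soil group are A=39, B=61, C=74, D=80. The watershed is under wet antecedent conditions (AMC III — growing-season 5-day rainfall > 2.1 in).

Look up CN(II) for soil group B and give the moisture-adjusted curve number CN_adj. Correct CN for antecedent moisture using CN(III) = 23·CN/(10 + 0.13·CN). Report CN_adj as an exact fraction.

NRCS table: pasture, good condition, soil group B → CN(II) = 61
CN(III) from CN(II)=61: (23·61)/(10 + 0.13·61) = 140300/1793 ≈ 78.249

CN_adj = 140300/1793 ≈ 78.249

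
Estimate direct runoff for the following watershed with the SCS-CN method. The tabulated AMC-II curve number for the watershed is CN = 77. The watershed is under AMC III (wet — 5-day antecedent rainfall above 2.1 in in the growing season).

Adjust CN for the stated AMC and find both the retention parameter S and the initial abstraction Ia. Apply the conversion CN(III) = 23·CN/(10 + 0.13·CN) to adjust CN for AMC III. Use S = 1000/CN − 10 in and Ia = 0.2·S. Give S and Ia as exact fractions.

Adjust CN=77 to AMC III: 23·77/(10 + 0.13·77) → 1771 ÷ (2001/100) = 7700/87 ≈ 88.506
Max retention: S = 1000/(7700/87) − 10 = 100/77 in (≈ 1.299 in)
Ia = 0.2·(100/77) = 20/77 in ≈ 0.260 in

S = 100/77 in ≈ 1.299 in; Ia = 20/77 in ≈ 0.260 in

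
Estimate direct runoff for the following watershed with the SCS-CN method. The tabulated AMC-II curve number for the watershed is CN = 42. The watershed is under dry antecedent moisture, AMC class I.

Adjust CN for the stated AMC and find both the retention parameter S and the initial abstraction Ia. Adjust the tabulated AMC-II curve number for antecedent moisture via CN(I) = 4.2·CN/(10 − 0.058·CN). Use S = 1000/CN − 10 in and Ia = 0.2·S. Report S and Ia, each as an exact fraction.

S = 14500/441 in ≈ 32.880 in; Ia = 2900/441 in ≈ 6.576 in

Dry (AMC I): CN(I) = 4.2·42/(10 − 0.058·42) = (882/5)/(1891/250) = 44100/1891 ≈ 23.321
Max retention: S = 1000/(44100/1891) − 10 = 14500/441 in (≈ 32.880 in)
Ia = 0.2S: 0.2·32.880 = 6.576 in (exactly 2900/441)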